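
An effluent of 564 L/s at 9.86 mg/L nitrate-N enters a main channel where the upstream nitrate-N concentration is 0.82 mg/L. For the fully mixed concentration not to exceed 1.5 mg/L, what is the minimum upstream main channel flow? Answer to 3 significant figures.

6930 L/s

Set C_mix = 1.5: (Q·0.8200 + 564.0·9.860) / (Q + 564.0) = 1.5
→ Q = 564.0·(9.860 − 1.5)/(1.5 − 0.8200) = 6934 L/s.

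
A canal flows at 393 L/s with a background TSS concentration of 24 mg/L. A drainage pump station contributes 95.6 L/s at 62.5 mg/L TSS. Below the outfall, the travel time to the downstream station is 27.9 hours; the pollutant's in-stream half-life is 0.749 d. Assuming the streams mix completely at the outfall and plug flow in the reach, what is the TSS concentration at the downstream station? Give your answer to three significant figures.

10.8 mg/L

Conservation of mass: C = (393.0·24.00 + 95.60·62.50) / 488.6 = 15410/488.6 = 31.53 mg/L.
Half-life 0.749 d → k = ln 2 / 0.749 = 0.9254 d⁻¹.
After decay, C = 31.53 × e^(−kt) = 31.53 × 0.3410 = 10.75 mg/L.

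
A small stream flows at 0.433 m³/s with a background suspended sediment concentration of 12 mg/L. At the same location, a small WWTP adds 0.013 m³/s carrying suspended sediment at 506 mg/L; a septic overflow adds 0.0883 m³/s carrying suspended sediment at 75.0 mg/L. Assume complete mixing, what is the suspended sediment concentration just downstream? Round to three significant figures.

Flow-weighted average: C = (0.4330·12.00 + 0.01300·506.0 + 0.08830·75.00) / 0.5343 = 18.40/0.5343 = 34.43 mg/L.

34.4 mg/L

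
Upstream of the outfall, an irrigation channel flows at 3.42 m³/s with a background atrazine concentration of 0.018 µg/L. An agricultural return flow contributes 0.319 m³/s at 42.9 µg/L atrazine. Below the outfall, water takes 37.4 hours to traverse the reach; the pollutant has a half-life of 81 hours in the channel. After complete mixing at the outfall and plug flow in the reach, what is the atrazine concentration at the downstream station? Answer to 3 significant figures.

Flow-weighted average: C = (3.420·0.01800 + 0.3190·42.90) / 3.739 = 13.75/3.739 = 3.677 µg/L.
Half-life 81 h → k = ln 2 / 81 = 0.008557 h⁻¹ = 0.2054 d⁻¹.
After decay, C = 3.677 × e^(−kt) = 3.677 × 0.7261 = 2.670 µg/L.

2.67 µg/L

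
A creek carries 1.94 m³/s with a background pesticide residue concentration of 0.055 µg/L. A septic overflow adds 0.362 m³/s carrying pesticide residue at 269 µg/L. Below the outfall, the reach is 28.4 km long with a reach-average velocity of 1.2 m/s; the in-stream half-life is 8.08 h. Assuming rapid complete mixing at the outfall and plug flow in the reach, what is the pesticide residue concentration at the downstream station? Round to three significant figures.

Mixed concentration C = ΣQC/ΣQ = (1.940·0.05500 + 0.3620·269.0) / 2.302 = 97.48/2.302 = 42.35 µg/L.
Travel time t = 28.4·1000 / 1.2 = 23670 s = 6.574 h.
Half-life 8.08 h → k = ln 2 / 8.08 = 0.08579 h⁻¹ = 2.059 d⁻¹.
Applying C = C₀e^(−kt): 42.35 × 0.5690 = 24.09 µg/L.

24.1 µg/L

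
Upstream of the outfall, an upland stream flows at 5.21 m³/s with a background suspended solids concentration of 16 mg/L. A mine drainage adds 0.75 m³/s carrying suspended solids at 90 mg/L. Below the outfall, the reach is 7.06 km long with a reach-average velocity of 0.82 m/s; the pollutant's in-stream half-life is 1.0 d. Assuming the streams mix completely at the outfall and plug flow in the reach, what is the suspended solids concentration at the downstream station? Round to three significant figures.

After mixing, C = (5.210·16.00 + 0.7500·90.00) / 5.960 = 150.9/5.960 = 25.31 mg/L.
Travel time t = 7.06·1000 / 0.82 = 8610 s = 2.392 h.
Half-life 1.0 d → k = ln 2 / 1.0 = 0.6931 d⁻¹.
After decay, C = 25.31 × e^(−kt) = 25.31 × 0.9333 = 23.62 mg/L.

23.6 mg/L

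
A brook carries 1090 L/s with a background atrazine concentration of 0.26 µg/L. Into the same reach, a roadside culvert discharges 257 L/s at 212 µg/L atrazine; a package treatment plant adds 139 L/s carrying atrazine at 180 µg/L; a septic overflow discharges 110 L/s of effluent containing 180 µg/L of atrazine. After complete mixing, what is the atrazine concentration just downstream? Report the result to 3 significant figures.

62.4 µg/L

Flow-weighted average: C = (1090·0.2600 + 257.0·212.0 + 139.0·180.0 + 110.0·180.0) / 1596 = 99590/1596 = 62.40 µg/L.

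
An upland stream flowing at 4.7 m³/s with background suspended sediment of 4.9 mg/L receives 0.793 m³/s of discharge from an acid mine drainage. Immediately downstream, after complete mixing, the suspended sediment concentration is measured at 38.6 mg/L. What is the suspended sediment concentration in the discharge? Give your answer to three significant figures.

238 mg/L

Mass balance: 4.700·4.900 + 0.7930·Cₑ = 5.493·38.60
→ Cₑ = (5.493·38.60 − 4.700·4.900) / 0.7930 = 238.3 mg/L.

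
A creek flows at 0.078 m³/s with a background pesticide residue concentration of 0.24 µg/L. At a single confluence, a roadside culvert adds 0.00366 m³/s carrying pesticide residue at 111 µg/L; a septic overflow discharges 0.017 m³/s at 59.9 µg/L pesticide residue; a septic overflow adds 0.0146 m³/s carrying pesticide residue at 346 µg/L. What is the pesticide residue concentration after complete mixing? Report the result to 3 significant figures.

Mass balance: C = (0.07800·0.2400 + 0.003660·111.0 + 0.01700·59.90 + 0.01460·346.0) / 0.1133 = 6.495/0.1133 = 57.34 µg/L.

57.3 µg/L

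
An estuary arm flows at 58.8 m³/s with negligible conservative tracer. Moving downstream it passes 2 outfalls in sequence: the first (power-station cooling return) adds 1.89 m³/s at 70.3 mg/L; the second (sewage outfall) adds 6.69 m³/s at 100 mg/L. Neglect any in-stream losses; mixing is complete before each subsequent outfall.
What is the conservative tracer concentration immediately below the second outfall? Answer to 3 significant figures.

Below outfall 1: Q → 60.69 m³/s, C = (58.80·0 + 1.890·70.30)/60.69 = 2.189 mg/L.
Below outfall 2: Q → 67.38 m³/s, C = (60.69·2.189 + 6.690·100.0)/67.38 = 11.90 mg/L.

11.9 mg/L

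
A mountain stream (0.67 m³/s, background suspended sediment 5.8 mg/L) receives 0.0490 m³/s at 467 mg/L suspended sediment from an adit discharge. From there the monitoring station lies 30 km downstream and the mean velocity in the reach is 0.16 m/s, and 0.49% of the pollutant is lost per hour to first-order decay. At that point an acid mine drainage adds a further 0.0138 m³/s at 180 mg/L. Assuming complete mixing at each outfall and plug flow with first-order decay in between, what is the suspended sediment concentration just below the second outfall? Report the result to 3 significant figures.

31.7 mg/L

Mixed concentration C = ΣQC/ΣQ = (0.6700·5.800 + 0.04900·467.0) / 0.7190 = 26.77/0.7190 = 37.23 mg/L; combined flow 0.7190 m³/s.
Travel time t = 30·1000 / 0.16 = 187500 s = 52.08 h.
0.49%/h lost → k = −ln(1 − 0.0049) = 0.004912 h⁻¹.
Applying C = C₀e^(−kt): 37.23 × 0.7743 = 28.83 mg/L.
At the second outfall, C = (0.7190·28.83 + 0.01380·180.0) / (0.7190 + 0.01380) = 31.67 mg/L.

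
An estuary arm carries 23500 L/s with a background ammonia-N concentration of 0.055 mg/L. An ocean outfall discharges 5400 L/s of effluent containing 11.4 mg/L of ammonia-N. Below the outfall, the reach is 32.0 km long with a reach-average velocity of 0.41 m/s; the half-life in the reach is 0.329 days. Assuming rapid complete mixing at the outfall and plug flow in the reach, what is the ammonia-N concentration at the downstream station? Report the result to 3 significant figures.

Flow-weighted average: C = (23500·0.05500 + 5400·11.40) / 28900 = 62850/28900 = 2.175 mg/L.
Travel time t = 32.0·1000 / 0.41 = 78050 s = 21.68 h.
Half-life 0.329 d → k = ln 2 / 0.329 = 2.107 d⁻¹.
Decay over the reach: 2.175·exp(−kt) = 2.175·0.1491 = 0.3243 mg/L.

0.324 mg/L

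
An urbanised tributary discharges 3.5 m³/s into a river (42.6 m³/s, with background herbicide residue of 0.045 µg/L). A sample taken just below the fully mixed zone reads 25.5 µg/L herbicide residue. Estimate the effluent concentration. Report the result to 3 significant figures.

Mass balance: 42.60·0.04500 + 3.500·Cₑ = 46.10·25.50
→ Cₑ = (46.10·25.50 − 42.60·0.04500) / 3.500 = 335.3 µg/L.

335 µg/L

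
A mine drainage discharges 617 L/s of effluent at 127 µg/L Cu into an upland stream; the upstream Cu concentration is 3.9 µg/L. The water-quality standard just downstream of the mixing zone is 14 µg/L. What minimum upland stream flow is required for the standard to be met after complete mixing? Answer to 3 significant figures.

Set C_mix = 14: (Q·3.900 + 617.0·127.0) / (Q + 617.0) = 14
→ Q = 617.0·(127.0 − 14)/(14 − 3.900) = 6903 L/s.

6900 L/s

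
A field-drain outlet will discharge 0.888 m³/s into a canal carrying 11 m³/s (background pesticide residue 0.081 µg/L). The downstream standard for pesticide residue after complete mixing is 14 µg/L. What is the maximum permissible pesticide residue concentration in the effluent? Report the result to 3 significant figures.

At the limit, (Qr·Cr + Qe·Cₑ)/(Qr + Qe) = 14:
Cₑ = (11.89·14 − 11.00·0.08100) / 0.8880 = 186.4 µg/L.

186 µg/L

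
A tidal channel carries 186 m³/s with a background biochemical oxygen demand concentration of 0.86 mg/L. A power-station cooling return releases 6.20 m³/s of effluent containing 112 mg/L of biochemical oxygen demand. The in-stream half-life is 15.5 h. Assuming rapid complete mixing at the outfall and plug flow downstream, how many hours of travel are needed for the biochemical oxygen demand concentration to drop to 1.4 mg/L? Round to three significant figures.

25.8 h

Flow-weighted average: C = (186.0·0.8600 + 6.200·112.0) / 192.2 = 854.4/192.2 = 4.445 mg/L.
Half-life 15.5 h → k = ln 2 / 15.5 = 0.04472 h⁻¹ = 1.073 d⁻¹.
4.445·exp(−k·t) = 1.4 → t = ln(4.445/1.4)/k = 93010 s = 25.84 h.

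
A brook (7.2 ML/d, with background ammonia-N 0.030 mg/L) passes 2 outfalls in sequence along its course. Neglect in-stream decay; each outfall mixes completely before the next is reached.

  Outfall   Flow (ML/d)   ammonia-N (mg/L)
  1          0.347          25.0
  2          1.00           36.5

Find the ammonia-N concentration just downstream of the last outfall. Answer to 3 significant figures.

After outfall 1: Q = 7.200 + 0.3470 = 7.547 ML/d; C = (7.200·0.03000 + 0.3470·25.00)/7.547 = 1.178 mg/L.
After outfall 2: Q = 7.547 + 1.000 = 8.547 ML/d; C = (7.547·1.178 + 1.000·36.50)/8.547 = 5.311 mg/L.

5.31 mg/L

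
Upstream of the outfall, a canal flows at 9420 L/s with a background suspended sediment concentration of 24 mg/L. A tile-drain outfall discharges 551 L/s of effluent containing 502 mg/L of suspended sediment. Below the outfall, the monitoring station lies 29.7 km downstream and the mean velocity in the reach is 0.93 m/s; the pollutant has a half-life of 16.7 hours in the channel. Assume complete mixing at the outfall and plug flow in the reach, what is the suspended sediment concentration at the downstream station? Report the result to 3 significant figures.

34.9 mg/L

After mixing, C = (9420·24.00 + 551.0·502.0) / 9971 = 502700/9971 = 50.41 mg/L.
Travel time t = 29.7·1000 / 0.93 = 31940 s = 8.871 h.
Half-life 16.7 h → k = ln 2 / 16.7 = 0.04151 h⁻¹ = 0.9961 d⁻¹.
After decay, C = 50.41 × e^(−kt) = 50.41 × 0.6920 = 34.89 mg/L.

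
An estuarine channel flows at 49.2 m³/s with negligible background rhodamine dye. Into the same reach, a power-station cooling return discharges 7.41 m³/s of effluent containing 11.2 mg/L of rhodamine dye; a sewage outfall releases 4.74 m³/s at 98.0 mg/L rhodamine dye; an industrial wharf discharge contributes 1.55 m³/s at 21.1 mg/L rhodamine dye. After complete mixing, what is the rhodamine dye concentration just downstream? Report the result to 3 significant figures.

9.22 mg/L

Flow-weighted average: C = (49.20·0 + 7.410·11.20 + 4.740·98.00 + 1.550·21.10) / 62.90 = 580.2/62.90 = 9.224 mg/L.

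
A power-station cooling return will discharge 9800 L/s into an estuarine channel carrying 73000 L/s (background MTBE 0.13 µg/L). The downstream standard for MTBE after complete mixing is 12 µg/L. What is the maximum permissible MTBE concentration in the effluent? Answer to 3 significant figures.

100 µg/L

At the limit, (Qr·Cr + Qe·Cₑ)/(Qr + Qe) = 12:
Cₑ = (82800·12 − 73000·0.1300) / 9800 = 100.4 µg/L.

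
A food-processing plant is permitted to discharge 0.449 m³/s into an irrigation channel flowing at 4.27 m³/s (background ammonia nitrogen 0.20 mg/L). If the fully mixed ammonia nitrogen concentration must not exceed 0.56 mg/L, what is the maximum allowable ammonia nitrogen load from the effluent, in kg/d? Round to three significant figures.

Mass balance at the limit: 4.270·0.2000 + 0.4490·Cₑ = 4.719·0.56 → Cₑ = 3.984 mg/L.
Load = 0.4490 m³/s × 3.984 g/m³ × 86 400 s/d = 154.5 kg/d.

155 kg/d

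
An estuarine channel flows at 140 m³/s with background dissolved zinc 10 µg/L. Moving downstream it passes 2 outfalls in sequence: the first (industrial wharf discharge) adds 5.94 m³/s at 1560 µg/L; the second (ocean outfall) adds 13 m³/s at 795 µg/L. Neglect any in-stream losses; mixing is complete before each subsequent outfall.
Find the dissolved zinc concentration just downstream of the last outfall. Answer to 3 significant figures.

Below outfall 1: Q → 145.9 m³/s, C = (140.0·10.00 + 5.940·1560)/145.9 = 73.09 µg/L.
Below outfall 2: Q → 158.9 m³/s, C = (145.9·73.09 + 13.00·795.0)/158.9 = 132.1 µg/L.

132 µg/L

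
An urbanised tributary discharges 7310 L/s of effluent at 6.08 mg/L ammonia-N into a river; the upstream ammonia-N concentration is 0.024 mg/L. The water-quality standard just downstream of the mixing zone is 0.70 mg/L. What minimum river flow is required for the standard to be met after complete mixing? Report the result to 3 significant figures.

58200 L/s

Set C_mix = 0.70: (Q·0.02400 + 7310·6.080) / (Q + 7310) = 0.70
→ Q = 7310·(6.080 − 0.70)/(0.70 − 0.02400) = 58180 L/s.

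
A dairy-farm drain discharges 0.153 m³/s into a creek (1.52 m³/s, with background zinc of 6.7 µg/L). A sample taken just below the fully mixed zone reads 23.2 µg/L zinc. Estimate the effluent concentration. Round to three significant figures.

187 µg/L

Mass balance: 1.520·6.700 + 0.1530·Cₑ = 1.673·23.20
→ Cₑ = (1.673·23.20 − 1.520·6.700) / 0.1530 = 187.1 µg/L.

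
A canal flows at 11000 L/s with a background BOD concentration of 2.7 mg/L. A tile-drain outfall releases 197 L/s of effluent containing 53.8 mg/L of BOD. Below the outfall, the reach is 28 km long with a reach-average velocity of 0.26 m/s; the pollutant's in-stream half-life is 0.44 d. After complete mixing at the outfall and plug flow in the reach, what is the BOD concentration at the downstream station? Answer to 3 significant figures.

Mixed concentration C = ΣQC/ΣQ = (11000·2.700 + 197.0·53.80) / 11200 = 40300/11200 = 3.599 mg/L.
Travel time t = 28·1000 / 0.26 = 107700 s = 29.91 h.
Half-life 0.44 d → k = ln 2 / 0.44 = 1.575 d⁻¹.
First-order decay: C = 3.599·exp(−k·t) = 3.599·0.1404 = 0.5052 mg/L.

0.505 mg/L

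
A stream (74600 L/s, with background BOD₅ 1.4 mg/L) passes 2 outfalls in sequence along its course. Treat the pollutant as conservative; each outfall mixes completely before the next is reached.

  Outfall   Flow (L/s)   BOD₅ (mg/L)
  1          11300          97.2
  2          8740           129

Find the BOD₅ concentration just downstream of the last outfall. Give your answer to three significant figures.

24.6 mg/L

Outfall 1: combined Q = 85900 L/s; C = (74600·1.400 + 11300·97.20)/85900 = 14.00 mg/L.
Outfall 2: combined Q = 94640 L/s; C = (85900·14.00 + 8740·129.0)/94640 = 24.62 mg/L.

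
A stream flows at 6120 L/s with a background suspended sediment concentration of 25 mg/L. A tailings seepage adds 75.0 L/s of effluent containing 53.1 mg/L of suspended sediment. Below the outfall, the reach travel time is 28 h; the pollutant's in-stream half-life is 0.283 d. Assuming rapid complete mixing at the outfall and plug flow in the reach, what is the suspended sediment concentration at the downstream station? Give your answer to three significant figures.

Conservation of mass: C = (6120·25.00 + 75.00·53.10) / 6195 = 157000/6195 = 25.34 mg/L.
Half-life 0.283 d → k = ln 2 / 0.283 = 2.449 d⁻¹.
First-order decay: C = 25.34·exp(−k·t) = 25.34·0.05741 = 1.455 mg/L.

1.45 mg/L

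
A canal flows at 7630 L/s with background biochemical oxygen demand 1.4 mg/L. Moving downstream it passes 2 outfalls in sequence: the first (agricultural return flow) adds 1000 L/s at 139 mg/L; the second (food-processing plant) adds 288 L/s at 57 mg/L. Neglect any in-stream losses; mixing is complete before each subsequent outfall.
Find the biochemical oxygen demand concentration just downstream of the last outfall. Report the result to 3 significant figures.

18.6 mg/L

After outfall 1: Q = 7630 + 1000 = 8630 L/s; C = (7630·1.400 + 1000·139.0)/8630 = 17.34 mg/L.
After outfall 2: Q = 8630 + 288.0 = 8918 L/s; C = (8630·17.34 + 288.0·57.00)/8918 = 18.63 mg/L.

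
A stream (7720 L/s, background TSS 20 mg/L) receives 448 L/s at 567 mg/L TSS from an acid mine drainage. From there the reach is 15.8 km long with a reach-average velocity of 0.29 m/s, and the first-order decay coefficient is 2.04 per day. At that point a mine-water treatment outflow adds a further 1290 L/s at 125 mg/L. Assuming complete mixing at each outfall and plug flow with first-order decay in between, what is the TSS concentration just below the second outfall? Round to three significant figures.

Mass balance: C = (7720·20.00 + 448.0·567.0) / 8168 = 408400/8168 = 50.00 mg/L; combined flow 8168 L/s.
Travel time t = 15.8·1000 / 0.29 = 54480 s = 15.13 h.
Decay over the reach: 50.00·exp(−kt) = 50.00·0.2763 = 13.81 mg/L.
Second outfall: C = (8168·13.81 + 1290·125.0)/9458 = 28.98 mg/L.

29.0 mg/L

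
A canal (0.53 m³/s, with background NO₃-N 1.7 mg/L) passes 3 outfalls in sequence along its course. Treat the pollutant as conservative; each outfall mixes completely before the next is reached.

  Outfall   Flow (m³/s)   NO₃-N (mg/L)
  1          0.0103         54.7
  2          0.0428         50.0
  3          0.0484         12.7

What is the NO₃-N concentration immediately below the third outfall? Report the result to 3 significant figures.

After outfall 1: Q = 0.5300 + 0.01030 = 0.5403 m³/s; C = (0.5300·1.700 + 0.01030·54.70)/0.5403 = 2.710 mg/L.
After outfall 2: Q = 0.5403 + 0.04280 = 0.5831 m³/s; C = (0.5403·2.710 + 0.04280·50.00)/0.5831 = 6.181 mg/L.
After outfall 3: Q = 0.5831 + 0.04840 = 0.6315 m³/s; C = (0.5831·6.181 + 0.04840·12.70)/0.6315 = 6.681 mg/L.

6.68 mg/L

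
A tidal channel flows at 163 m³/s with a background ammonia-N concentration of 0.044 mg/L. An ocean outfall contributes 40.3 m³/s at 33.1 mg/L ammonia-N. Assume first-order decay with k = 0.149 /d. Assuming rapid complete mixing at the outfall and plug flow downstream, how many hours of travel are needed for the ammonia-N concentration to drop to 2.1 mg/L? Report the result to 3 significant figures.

Mixed concentration C = ΣQC/ΣQ = (163.0·0.04400 + 40.30·33.10) / 203.3 = 1341/203.3 = 6.597 mg/L.
6.597·exp(−k·t) = 2.1 → t = ln(6.597/2.1)/k = 663700 s = 184.4 h.

184 h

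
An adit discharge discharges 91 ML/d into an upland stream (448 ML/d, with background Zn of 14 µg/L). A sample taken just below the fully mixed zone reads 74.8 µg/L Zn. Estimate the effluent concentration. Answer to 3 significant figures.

Mass balance: 448.0·14.00 + 91.00·Cₑ = 539.0·74.80
→ Cₑ = (539.0·74.80 − 448.0·14.00) / 91.00 = 374.1 µg/L.

374 µg/L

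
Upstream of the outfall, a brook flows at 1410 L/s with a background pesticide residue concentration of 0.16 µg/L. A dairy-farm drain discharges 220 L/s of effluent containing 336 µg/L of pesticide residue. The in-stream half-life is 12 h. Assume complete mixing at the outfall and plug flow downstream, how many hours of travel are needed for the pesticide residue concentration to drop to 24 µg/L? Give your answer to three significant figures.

After mixing, C = (1410·0.1600 + 220.0·336.0) / 1630 = 74150/1630 = 45.49 µg/L.
Half-life 12 h → k = ln 2 / 12 = 0.05776 h⁻¹ = 1.386 d⁻¹.
45.49·exp(−k·t) = 24 → t = ln(45.49/24)/k = 39850 s = 11.07 h.

11.1 h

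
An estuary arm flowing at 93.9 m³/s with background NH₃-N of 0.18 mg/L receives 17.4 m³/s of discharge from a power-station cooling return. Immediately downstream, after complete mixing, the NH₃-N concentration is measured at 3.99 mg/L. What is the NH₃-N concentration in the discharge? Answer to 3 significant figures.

24.6 mg/L

Mass balance: 93.90·0.1800 + 17.40·Cₑ = 111.3·3.990
→ Cₑ = (111.3·3.990 − 93.90·0.1800) / 17.40 = 24.55 mg/L.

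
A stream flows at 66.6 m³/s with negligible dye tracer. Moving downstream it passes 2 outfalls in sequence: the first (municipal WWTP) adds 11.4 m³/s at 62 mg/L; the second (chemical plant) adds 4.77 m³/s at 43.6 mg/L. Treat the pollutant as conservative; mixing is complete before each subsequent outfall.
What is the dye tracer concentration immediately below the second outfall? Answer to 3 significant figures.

After outfall 1: Q = 66.60 + 11.40 = 78.00 m³/s; C = (66.60·0 + 11.40·62.00)/78.00 = 9.062 mg/L.
After outfall 2: Q = 78.00 + 4.770 = 82.77 m³/s; C = (78.00·9.062 + 4.770·43.60)/82.77 = 11.05 mg/L.

11.1 mg/L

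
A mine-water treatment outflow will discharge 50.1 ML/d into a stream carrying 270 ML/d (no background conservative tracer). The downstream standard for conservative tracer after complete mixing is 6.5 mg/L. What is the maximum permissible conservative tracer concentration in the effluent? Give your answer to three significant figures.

At the limit, (Qr·Cr + Qe·Cₑ)/(Qr + Qe) = 6.5:
Cₑ = (320.1·6.5 − 270.0·0) / 50.10 = 41.53 mg/L.

41.5 mg/L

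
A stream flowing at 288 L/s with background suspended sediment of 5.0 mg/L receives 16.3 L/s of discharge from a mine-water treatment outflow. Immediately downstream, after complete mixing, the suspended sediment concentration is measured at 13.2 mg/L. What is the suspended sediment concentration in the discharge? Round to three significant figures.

Mass balance: 288.0·5.000 + 16.30·Cₑ = 304.3·13.20
→ Cₑ = (304.3·13.20 − 288.0·5.000) / 16.30 = 158.1 mg/L.

158 mg/L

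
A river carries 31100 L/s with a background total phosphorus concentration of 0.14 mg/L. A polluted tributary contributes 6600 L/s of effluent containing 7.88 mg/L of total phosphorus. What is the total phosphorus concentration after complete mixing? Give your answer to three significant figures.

1.50 mg/L

Mixed concentration C = ΣQC/ΣQ = (31100·0.1400 + 6600·7.880) / 37700 = 56360/37700 = 1.495 mg/L.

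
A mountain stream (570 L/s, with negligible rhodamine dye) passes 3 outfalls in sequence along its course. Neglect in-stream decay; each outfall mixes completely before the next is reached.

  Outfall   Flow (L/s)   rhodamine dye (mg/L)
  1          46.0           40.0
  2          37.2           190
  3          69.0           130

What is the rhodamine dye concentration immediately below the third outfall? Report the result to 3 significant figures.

24.8 mg/L

Outfall 1: combined Q = 616.0 L/s; C = (570.0·0 + 46.00·40.00)/616.0 = 2.987 mg/L.
Outfall 2: combined Q = 653.2 L/s; C = (616.0·2.987 + 37.20·190.0)/653.2 = 13.64 mg/L.
Outfall 3: combined Q = 722.2 L/s; C = (653.2·13.64 + 69.00·130.0)/722.2 = 24.75 mg/L.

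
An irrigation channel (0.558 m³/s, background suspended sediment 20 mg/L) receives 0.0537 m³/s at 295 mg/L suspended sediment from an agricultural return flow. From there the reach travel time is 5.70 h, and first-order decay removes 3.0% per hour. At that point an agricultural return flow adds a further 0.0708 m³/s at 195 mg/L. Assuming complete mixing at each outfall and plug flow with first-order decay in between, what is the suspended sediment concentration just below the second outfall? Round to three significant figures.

After mixing, C = (0.5580·20.00 + 0.05370·295.0) / 0.6117 = 27.00/0.6117 = 44.14 mg/L; combined flow 0.6117 m³/s.
3.0%/h lost → k = −ln(1 − 0.03) = 0.03046 h⁻¹.
Decay over the reach: 44.14·exp(−kt) = 44.14·0.8406 = 37.11 mg/L.
At the second outfall, C = (0.6117·37.11 + 0.07080·195.0) / (0.6117 + 0.07080) = 53.49 mg/L.

53.5 mg/L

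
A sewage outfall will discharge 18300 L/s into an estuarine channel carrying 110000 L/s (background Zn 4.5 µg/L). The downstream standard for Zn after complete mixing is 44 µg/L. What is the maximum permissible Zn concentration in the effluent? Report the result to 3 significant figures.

At the limit, (Qr·Cr + Qe·Cₑ)/(Qr + Qe) = 44:
Cₑ = (128300·44 − 110000·4.500) / 18300 = 281.4 µg/L.

281 µg/L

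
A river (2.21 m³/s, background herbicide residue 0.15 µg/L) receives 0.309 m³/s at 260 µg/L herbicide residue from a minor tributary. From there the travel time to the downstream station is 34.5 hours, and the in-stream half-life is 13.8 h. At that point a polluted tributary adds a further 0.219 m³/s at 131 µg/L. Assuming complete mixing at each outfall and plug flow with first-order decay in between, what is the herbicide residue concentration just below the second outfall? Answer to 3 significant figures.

15.7 µg/L

Mixed concentration C = ΣQC/ΣQ = (2.210·0.1500 + 0.3090·260.0) / 2.519 = 80.67/2.519 = 32.03 µg/L; combined flow 2.519 m³/s.
Half-life 13.8 h → k = ln 2 / 13.8 = 0.05023 h⁻¹ = 1.205 d⁻¹.
Decay over the reach: 32.03·exp(−kt) = 32.03·0.1768 = 5.661 µg/L.
At the second outfall, C = (2.519·5.661 + 0.2190·131.0) / (2.519 + 0.2190) = 15.69 µg/L.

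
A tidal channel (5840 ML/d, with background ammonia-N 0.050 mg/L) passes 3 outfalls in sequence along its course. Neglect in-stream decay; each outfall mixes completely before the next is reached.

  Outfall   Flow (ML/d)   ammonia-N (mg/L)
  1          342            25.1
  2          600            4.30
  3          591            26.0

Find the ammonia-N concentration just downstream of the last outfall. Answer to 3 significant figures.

Outfall 1: combined Q = 6182 ML/d; C = (5840·0.05000 + 342.0·25.10)/6182 = 1.436 mg/L.
Outfall 2: combined Q = 6782 ML/d; C = (6182·1.436 + 600.0·4.300)/6782 = 1.689 mg/L.
Outfall 3: combined Q = 7373 ML/d; C = (6782·1.689 + 591.0·26.00)/7373 = 3.638 mg/L.

3.64 mg/L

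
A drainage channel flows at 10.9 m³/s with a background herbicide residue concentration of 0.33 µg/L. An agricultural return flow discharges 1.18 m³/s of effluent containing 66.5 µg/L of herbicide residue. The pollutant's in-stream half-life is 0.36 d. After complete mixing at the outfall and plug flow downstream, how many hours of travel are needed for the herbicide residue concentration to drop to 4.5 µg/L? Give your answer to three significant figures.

5.13 h

Conservation of mass: C = (10.90·0.3300 + 1.180·66.50) / 12.08 = 82.07/12.08 = 6.794 µg/L.
Half-life 0.36 d → k = ln 2 / 0.36 = 1.925 d⁻¹.
6.794·exp(−k·t) = 4.5 → t = ln(6.794/4.5)/k = 18480 s = 5.134 h.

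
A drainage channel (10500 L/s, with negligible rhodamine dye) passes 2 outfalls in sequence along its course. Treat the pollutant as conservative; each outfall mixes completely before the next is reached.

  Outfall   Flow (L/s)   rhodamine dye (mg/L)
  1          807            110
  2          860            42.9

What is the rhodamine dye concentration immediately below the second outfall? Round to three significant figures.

After outfall 1: Q = 10500 + 807.0 = 11310 L/s; C = (10500·0 + 807.0·110.0)/11310 = 7.851 mg/L.
After outfall 2: Q = 11310 + 860.0 = 12170 L/s; C = (11310·7.851 + 860.0·42.90)/12170 = 10.33 mg/L.

10.3 mg/L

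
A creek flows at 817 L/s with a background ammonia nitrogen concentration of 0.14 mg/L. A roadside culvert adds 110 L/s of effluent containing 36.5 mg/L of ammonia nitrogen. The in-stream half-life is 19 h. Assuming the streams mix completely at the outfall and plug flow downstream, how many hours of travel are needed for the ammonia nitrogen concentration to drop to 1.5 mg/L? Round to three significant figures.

Mass balance: C = (817.0·0.1400 + 110.0·36.50) / 927.0 = 4129/927.0 = 4.455 mg/L.
Half-life 19 h → k = ln 2 / 19 = 0.03648 h⁻¹ = 0.8756 d⁻¹.
4.455·exp(−k·t) = 1.5 → t = ln(4.455/1.5)/k = 107400 s = 29.84 h.

29.8 h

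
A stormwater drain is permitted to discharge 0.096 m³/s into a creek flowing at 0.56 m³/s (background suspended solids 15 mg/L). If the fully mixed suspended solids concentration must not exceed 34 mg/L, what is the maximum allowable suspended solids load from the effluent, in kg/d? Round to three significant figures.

Mass balance at the limit: 0.5600·15.00 + 0.09600·Cₑ = 0.6560·34 → Cₑ = 144.8 mg/L.
Load = 0.09600 m³/s × 144.8 g/m³ × 86 400 s/d = 1201 kg/d.

1200 kg/d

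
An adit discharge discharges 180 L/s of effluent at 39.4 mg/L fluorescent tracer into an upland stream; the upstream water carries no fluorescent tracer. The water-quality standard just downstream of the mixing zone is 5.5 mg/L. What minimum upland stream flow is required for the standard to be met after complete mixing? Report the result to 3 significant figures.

1110 L/s

Set C_mix = 5.5: (Q·0 + 180.0·39.40) / (Q + 180.0) = 5.5
→ Q = 180.0·(39.40 − 5.5)/(5.5 − 0) = 1109 L/s.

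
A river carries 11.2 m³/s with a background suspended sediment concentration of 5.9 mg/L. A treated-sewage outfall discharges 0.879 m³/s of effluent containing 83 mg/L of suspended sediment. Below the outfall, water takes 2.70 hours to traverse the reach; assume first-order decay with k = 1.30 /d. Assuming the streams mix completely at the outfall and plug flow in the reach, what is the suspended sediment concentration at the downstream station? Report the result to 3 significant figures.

Mixed concentration C = ΣQC/ΣQ = (11.20·5.900 + 0.8790·83.00) / 12.08 = 139.0/12.08 = 11.51 mg/L.
Decay over the reach: 11.51·exp(−kt) = 11.51·0.8639 = 9.945 mg/L.

9.94 mg/L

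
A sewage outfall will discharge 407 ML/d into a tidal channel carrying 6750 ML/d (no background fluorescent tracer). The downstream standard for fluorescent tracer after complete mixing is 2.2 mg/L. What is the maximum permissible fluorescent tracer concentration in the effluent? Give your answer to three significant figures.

At the limit, (Qr·Cr + Qe·Cₑ)/(Qr + Qe) = 2.2:
Cₑ = (7157·2.2 − 6750·0) / 407.0 = 38.69 mg/L.

38.7 mg/L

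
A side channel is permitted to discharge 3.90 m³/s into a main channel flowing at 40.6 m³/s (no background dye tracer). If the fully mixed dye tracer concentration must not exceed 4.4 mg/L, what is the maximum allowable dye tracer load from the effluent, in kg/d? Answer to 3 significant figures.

Mass balance at the limit: 40.60·0 + 3.900·Cₑ = 44.50·4.4 → Cₑ = 50.21 mg/L.
Load = 3.900 m³/s × 50.21 g/m³ × 86 400 s/d = 16920 kg/d.

16900 kg/d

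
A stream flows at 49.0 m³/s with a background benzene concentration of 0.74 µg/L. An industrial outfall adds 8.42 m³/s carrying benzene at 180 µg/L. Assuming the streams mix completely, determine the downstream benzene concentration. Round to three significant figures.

Mixed concentration C = ΣQC/ΣQ = (49.00·0.7400 + 8.420·180.0) / 57.42 = 1552/57.42 = 27.03 µg/L.

27.0 µg/L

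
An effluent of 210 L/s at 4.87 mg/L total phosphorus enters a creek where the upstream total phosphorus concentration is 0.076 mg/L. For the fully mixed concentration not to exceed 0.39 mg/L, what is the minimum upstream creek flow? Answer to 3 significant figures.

3000 L/s

Set C_mix = 0.39: (Q·0.07600 + 210.0·4.870) / (Q + 210.0) = 0.39
→ Q = 210.0·(4.870 − 0.39)/(0.39 − 0.07600) = 2996 L/s.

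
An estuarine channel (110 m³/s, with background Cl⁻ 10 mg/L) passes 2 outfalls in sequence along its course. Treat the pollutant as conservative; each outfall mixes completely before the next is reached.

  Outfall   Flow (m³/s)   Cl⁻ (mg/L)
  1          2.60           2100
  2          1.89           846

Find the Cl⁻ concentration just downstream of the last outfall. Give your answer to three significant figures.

After outfall 1: Q = 110.0 + 2.600 = 112.6 m³/s; C = (110.0·10.00 + 2.600·2100)/112.6 = 58.26 mg/L.
After outfall 2: Q = 112.6 + 1.890 = 114.5 m³/s; C = (112.6·58.26 + 1.890·846.0)/114.5 = 71.26 mg/L.

71.3 mg/L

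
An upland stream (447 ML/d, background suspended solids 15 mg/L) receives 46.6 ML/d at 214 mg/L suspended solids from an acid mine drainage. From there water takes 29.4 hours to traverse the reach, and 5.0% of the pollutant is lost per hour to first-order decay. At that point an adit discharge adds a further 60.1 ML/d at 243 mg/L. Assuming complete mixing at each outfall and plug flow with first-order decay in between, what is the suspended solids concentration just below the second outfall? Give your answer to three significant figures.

33.0 mg/L

Conservation of mass: C = (447.0·15.00 + 46.60·214.0) / 493.6 = 16680/493.6 = 33.79 mg/L; combined flow 493.6 ML/d.
5.0%/h lost → k = −ln(1 − 0.05) = 0.05129 h⁻¹.
Applying C = C₀e^(−kt): 33.79 × 0.2213 = 7.479 mg/L.
At the second outfall, C = (493.6·7.479 + 60.10·243.0) / (493.6 + 60.10) = 33.04 mg/L.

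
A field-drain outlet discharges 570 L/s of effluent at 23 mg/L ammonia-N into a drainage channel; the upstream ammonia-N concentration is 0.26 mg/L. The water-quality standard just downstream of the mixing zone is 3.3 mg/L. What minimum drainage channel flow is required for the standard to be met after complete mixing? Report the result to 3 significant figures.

3690 L/s

Set C_mix = 3.3: (Q·0.2600 + 570.0·23.00) / (Q + 570.0) = 3.3
→ Q = 570.0·(23.00 − 3.3)/(3.3 − 0.2600) = 3694 L/s.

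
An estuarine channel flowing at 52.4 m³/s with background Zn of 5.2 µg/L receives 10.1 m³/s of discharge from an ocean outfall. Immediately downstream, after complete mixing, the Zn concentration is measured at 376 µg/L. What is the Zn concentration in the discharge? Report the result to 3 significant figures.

2300 µg/L

Mass balance: 52.40·5.200 + 10.10·Cₑ = 62.50·376.0
→ Cₑ = (62.50·376.0 − 52.40·5.200) / 10.10 = 2300 µg/L.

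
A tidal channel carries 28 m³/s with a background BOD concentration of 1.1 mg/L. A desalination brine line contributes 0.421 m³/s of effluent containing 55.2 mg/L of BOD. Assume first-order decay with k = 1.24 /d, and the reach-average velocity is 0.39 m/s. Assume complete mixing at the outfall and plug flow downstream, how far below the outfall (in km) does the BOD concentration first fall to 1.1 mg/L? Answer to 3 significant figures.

14.9 km

Conservation of mass: C = (28.00·1.100 + 0.4210·55.20) / 28.42 = 54.04/28.42 = 1.901 mg/L.
Set 1.901·exp(−k·t) = 1.1 → t = ln(1.901/1.1)/k = 38130 s = 10.59 h.
Distance = v·t = 0.39·38130 = 14870 m = 14.87 km.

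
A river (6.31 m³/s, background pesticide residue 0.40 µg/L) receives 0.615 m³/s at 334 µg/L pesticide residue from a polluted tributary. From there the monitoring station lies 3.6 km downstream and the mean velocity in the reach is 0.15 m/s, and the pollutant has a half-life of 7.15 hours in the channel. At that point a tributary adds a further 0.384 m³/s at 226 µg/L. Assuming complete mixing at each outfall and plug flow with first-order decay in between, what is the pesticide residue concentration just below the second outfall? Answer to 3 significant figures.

26.8 µg/L

Mass balance: C = (6.310·0.4000 + 0.6150·334.0) / 6.925 = 207.9/6.925 = 30.03 µg/L; combined flow 6.925 m³/s.
Travel time t = 3.6·1000 / 0.15 = 24000 s = 6.667 h.
Half-life 7.15 h → k = ln 2 / 7.15 = 0.09694 h⁻¹ = 2.327 d⁻¹.
Decay over the reach: 30.03·exp(−kt) = 30.03·0.5240 = 15.73 µg/L.
Second outfall: C = (6.925·15.73 + 0.3840·226.0)/7.309 = 26.78 µg/L.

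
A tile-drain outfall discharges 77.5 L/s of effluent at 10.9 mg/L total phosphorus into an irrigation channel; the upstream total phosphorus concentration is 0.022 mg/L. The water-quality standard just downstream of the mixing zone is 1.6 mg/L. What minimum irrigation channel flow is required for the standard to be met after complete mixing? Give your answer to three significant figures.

Set C_mix = 1.6: (Q·0.02200 + 77.50·10.90) / (Q + 77.50) = 1.6
→ Q = 77.50·(10.90 − 1.6)/(1.6 − 0.02200) = 456.7 L/s.

457 L/s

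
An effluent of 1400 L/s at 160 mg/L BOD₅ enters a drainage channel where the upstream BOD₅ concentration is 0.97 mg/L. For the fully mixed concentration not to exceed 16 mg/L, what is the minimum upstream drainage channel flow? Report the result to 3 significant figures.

Set C_mix = 16: (Q·0.9700 + 1400·160.0) / (Q + 1400) = 16
→ Q = 1400·(160.0 − 16)/(16 − 0.9700) = 13410 L/s.

13400 L/s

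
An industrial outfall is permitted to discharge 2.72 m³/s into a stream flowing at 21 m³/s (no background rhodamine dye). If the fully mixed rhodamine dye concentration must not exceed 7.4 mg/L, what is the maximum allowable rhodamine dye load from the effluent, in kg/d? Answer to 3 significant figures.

15200 kg/d

Mass balance at the limit: 21.00·0 + 2.720·Cₑ = 23.72·7.4 → Cₑ = 64.53 mg/L.
Load = 2.720 m³/s × 64.53 g/m³ × 86 400 s/d = 15170 kg/d.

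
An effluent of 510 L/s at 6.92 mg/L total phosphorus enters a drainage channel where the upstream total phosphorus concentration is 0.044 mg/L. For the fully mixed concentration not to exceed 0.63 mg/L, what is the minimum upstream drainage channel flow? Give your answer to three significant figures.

5470 L/s

Set C_mix = 0.63: (Q·0.04400 + 510.0·6.920) / (Q + 510.0) = 0.63
→ Q = 510.0·(6.920 − 0.63)/(0.63 − 0.04400) = 5474 L/s.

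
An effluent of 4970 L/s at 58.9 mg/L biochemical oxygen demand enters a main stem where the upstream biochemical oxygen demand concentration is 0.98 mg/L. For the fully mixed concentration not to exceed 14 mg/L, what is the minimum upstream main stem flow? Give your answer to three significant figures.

Set C_mix = 14: (Q·0.9800 + 4970·58.90) / (Q + 4970) = 14
→ Q = 4970·(58.90 − 14)/(14 − 0.9800) = 17140 L/s.

17100 L/s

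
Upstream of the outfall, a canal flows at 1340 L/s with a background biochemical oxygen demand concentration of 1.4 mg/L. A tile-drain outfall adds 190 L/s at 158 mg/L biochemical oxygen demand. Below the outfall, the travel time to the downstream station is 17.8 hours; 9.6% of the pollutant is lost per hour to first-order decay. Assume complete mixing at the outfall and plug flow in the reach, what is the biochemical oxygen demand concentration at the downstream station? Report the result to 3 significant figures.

3.46 mg/L

Conservation of mass: C = (1340·1.400 + 190.0·158.0) / 1530 = 31900/1530 = 20.85 mg/L.
9.6%/h lost → k = −ln(1 − 0.096) = 0.1009 h⁻¹.
Decay over the reach: 20.85·exp(−kt) = 20.85·0.1659 = 3.458 mg/L.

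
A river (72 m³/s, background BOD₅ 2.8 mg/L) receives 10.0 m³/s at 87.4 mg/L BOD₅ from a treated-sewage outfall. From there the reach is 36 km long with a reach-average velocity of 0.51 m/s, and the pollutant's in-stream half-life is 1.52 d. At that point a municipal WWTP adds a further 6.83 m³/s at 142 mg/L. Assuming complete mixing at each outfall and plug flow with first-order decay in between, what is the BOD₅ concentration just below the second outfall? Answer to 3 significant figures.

Mass balance: C = (72.00·2.800 + 10.00·87.40) / 82.00 = 1076/82.00 = 13.12 mg/L; combined flow 82.00 m³/s.
Travel time t = 36·1000 / 0.51 = 70590 s = 19.61 h.
Half-life 1.52 d → k = ln 2 / 1.52 = 0.4560 d⁻¹.
Applying C = C₀e^(−kt): 13.12 × 0.6890 = 9.037 mg/L.
At the second outfall, C = (82.00·9.037 + 6.830·142.0) / (82.00 + 6.830) = 19.26 mg/L.

19.3 mg/L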